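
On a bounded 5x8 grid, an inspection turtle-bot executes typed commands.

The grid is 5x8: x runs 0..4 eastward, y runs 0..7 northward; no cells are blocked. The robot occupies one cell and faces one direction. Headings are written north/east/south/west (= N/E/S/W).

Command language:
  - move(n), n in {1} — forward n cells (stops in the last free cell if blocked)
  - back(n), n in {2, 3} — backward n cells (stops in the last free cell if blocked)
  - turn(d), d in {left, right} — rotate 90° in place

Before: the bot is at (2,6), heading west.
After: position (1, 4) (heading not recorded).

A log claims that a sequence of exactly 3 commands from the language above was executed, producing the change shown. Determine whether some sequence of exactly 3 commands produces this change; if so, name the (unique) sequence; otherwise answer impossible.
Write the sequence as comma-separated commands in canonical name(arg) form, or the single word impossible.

key: running back(2) before move(1) would end elsewhere — order is forced
from: at (2,6), heading west
step 1 (move(1)): at (1,6), heading west
step 2 (turn(right)): at (1,6), heading north
step 3 (back(2)): at (1,4), heading north
uniquely the one of 125 3-step routes that fits.

move(1), turn(right), back(2)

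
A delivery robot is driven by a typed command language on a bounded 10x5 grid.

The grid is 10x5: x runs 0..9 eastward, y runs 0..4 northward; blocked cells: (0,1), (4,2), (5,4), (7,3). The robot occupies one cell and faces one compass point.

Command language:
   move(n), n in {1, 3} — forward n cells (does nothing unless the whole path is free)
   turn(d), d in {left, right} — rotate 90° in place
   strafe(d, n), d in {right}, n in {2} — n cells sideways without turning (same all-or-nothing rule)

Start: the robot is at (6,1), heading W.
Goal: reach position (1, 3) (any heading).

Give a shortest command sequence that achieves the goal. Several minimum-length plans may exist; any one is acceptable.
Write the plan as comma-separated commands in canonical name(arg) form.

begin: at (6,1), heading W
t=1 move(3) ⇒ at (3,1), heading W
t=2 move(1) ⇒ at (2,1), heading W
t=3 move(1) ⇒ at (1,1), heading W
t=4 strafe(right, 2) ⇒ at (1,3), heading W
shorter routes all fall short; 4 is best.

move(3), move(1), move(1), strafe(right, 2)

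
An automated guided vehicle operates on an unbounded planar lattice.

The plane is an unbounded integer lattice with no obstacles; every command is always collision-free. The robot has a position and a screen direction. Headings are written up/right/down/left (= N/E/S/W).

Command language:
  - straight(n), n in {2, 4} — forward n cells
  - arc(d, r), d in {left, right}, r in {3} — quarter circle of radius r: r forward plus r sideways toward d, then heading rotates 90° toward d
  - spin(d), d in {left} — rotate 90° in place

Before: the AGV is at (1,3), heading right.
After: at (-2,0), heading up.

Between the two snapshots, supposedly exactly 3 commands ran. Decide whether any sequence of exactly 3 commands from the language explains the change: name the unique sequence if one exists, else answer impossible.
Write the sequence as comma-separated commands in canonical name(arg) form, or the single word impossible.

key: position moved to (-2,0) AND the heading swung to N — translation plus rotation needed
start: at (1,3), heading right
1. arc(right, 3) → at (4,0), heading down
2. arc(right, 3) → at (1,-3), heading left
3. arc(right, 3) → at (-2,0), heading up
uniquely the one of 125 3-step routes that fits.

arc(right, 3), arc(right, 3), arc(right, 3)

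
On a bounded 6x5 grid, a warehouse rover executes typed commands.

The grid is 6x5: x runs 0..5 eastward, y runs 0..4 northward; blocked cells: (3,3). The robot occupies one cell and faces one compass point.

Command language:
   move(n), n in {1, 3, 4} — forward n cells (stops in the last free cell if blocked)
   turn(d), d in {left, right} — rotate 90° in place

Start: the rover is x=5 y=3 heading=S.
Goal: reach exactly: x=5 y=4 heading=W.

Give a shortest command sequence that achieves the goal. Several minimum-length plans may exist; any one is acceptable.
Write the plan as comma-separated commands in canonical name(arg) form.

turn(left), turn(left), move(1), turn(left)

initial: x=5 y=3 heading=S
[1] after turn(left): x=5 y=3 heading=E
[2] after turn(left): x=5 y=3 heading=N
[3] after move(1): x=5 y=4 heading=N
[4] after turn(left): x=5 y=4 heading=W
minimal: 4 command(s), checked below 4.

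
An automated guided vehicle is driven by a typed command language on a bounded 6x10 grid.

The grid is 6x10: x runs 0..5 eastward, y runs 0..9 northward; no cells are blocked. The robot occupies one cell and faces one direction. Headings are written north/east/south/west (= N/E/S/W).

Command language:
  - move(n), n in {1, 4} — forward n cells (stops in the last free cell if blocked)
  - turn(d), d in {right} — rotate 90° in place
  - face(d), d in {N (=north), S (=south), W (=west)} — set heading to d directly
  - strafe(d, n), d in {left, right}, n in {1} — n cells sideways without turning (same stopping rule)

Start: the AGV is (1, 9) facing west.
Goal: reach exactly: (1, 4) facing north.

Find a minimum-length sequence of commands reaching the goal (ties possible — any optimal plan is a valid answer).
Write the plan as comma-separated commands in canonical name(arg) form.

strafe(left, 1), face(S), move(4), face(N)

begin: (1, 9) facing west
t=1 strafe(left, 1) ⇒ (1, 8) facing west
t=2 face(S) ⇒ (1, 8) facing south
t=3 move(4) ⇒ (1, 4) facing south
t=4 face(N) ⇒ (1, 4) facing north
shorter routes all fall short; 4 is best.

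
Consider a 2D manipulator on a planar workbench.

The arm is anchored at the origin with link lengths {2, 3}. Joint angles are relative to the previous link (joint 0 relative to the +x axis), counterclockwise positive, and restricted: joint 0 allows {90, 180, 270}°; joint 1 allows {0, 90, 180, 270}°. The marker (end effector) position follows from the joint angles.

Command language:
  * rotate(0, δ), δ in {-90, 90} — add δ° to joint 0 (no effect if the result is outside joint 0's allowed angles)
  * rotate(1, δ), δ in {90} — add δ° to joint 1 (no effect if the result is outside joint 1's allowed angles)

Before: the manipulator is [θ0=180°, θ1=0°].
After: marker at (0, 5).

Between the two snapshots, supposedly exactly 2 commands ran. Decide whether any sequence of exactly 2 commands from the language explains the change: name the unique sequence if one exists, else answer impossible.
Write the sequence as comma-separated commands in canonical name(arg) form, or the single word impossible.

rotate(0, -90), rotate(0, -90)

start: [θ0=180°, θ1=0°]
t=1 rotate(0, -90) ⇒ [θ0=90°, θ1=0°]
t=2 rotate(0, -90) ⇒ [θ0=90°, θ1=0°]
all 9 alternatives checked — unique.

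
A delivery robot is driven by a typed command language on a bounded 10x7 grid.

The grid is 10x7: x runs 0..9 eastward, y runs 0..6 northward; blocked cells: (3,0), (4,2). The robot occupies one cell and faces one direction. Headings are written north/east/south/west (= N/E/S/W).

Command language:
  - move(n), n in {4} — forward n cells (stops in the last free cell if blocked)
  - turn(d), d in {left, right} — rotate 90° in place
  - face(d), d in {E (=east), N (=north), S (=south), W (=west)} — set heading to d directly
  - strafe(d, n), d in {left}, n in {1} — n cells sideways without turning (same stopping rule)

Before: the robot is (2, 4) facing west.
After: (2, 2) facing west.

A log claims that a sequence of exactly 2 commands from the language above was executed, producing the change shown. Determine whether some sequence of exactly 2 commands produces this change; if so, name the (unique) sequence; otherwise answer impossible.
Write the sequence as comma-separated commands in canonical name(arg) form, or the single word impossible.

key: still facing W at the end — nothing in the sequence rotates
initial: (2, 4) facing west
[1] after strafe(left, 1): (2, 3) facing west
[2] after strafe(left, 1): (2, 2) facing west
no other 2-command option fits: unique.

strafe(left, 1), strafe(left, 1)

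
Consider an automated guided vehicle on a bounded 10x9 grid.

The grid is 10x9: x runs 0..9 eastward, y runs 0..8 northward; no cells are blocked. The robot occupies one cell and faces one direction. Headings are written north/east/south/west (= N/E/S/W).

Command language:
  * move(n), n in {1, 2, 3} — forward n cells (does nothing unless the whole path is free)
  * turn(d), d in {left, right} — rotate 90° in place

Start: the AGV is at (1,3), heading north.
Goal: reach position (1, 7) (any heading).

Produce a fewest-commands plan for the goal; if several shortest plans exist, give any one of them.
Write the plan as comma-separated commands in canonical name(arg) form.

move(3), move(1)

initial: at (1,3), heading north
[1] after move(3): at (1,6), heading north
[2] after move(1): at (1,7), heading north
no 1-step plan works, so 2 is optimal.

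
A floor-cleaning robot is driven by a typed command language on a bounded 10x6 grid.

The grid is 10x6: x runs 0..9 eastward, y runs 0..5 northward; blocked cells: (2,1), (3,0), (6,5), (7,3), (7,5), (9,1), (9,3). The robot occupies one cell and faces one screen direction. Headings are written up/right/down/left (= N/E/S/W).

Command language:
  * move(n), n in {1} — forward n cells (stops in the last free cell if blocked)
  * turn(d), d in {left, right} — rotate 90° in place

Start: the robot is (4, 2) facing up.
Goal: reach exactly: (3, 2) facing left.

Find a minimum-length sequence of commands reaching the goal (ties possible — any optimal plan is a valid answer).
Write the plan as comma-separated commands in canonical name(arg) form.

turn(left), move(1)

from: (4, 2) facing up
step 1 (turn(left)): (4, 2) facing left
step 2 (move(1)): (3, 2) facing left
shorter routes all fall short; 2 is best.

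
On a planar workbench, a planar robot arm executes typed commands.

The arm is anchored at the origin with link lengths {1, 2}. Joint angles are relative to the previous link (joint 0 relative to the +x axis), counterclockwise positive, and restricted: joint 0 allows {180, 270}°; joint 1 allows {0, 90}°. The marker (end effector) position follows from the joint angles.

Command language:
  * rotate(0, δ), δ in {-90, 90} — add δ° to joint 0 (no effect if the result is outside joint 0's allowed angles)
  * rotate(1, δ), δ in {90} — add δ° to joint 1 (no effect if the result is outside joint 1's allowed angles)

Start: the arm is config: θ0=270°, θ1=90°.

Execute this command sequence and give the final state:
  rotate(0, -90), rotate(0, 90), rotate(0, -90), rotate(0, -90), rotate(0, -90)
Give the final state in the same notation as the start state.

initial: config: θ0=270°, θ1=90°
step 1 (rotate(0, -90)): config: θ0=180°, θ1=90°
step 2 (rotate(0, 90)): config: θ0=270°, θ1=90°
step 3 (rotate(0, -90)): config: θ0=180°, θ1=90°
step 4 (rotate(0, -90)): config: θ0=180°, θ1=90°
step 5 (rotate(0, -90)): config: θ0=180°, θ1=90°

config: θ0=180°, θ1=90°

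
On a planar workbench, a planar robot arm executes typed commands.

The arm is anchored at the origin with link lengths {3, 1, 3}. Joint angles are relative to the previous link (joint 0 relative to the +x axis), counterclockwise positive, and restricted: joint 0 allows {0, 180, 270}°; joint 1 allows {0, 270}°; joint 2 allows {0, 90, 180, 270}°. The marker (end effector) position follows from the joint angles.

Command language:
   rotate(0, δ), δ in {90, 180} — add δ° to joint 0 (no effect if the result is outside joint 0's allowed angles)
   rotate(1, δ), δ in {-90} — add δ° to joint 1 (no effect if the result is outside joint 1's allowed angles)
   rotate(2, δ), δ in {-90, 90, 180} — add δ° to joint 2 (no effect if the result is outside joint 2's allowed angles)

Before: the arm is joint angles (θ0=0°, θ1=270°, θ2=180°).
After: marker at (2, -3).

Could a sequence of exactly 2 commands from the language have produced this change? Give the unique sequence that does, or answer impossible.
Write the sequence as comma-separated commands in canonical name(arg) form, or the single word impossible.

key: order matters: swapping rotate(0, 180) and rotate(0, 90) lands elsewhere
begin: joint angles (θ0=0°, θ1=270°, θ2=180°)
1. rotate(0, 180) → joint angles (θ0=180°, θ1=270°, θ2=180°)
2. rotate(0, 90) → joint angles (θ0=270°, θ1=270°, θ2=180°)
no rival 2-sequence matches.

rotate(0, 180), rotate(0, 90)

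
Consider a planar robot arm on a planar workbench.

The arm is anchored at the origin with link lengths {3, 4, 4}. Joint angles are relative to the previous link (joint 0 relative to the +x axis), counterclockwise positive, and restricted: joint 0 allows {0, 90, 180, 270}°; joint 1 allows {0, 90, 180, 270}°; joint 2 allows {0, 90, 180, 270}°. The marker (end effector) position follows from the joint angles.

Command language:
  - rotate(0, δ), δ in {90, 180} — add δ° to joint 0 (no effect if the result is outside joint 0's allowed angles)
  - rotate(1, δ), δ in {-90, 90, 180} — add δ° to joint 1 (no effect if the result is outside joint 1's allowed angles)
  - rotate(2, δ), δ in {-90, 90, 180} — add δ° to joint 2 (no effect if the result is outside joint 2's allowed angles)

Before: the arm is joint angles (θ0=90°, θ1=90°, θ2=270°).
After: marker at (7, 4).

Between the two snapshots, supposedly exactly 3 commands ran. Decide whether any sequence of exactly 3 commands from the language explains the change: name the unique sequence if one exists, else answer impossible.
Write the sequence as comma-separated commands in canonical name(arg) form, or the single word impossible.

initial: joint angles (θ0=90°, θ1=90°, θ2=270°)
step 1 (rotate(0, 90)): joint angles (θ0=180°, θ1=90°, θ2=270°)
step 2 (rotate(0, 90)): joint angles (θ0=270°, θ1=90°, θ2=270°)
step 3 (rotate(0, 90)): joint angles (θ0=0°, θ1=90°, θ2=270°)
no other 3-command option fits: unique.

rotate(0, 90), rotate(0, 90), rotate(0, 90)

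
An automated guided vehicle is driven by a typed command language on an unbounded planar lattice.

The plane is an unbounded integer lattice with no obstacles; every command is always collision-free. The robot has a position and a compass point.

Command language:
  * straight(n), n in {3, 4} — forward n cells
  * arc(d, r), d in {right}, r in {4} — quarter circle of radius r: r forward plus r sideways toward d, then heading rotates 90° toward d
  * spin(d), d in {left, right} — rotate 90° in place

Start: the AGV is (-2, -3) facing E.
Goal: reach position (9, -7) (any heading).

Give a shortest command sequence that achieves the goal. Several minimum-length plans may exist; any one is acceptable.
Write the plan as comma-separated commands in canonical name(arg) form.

initial: (-2, -3) facing E
t=1 straight(4) ⇒ (2, -3) facing E
t=2 straight(3) ⇒ (5, -3) facing E
t=3 arc(right, 4) ⇒ (9, -7) facing S
minimal: 3 command(s), checked below 3.

straight(4), straight(3), arc(right, 4)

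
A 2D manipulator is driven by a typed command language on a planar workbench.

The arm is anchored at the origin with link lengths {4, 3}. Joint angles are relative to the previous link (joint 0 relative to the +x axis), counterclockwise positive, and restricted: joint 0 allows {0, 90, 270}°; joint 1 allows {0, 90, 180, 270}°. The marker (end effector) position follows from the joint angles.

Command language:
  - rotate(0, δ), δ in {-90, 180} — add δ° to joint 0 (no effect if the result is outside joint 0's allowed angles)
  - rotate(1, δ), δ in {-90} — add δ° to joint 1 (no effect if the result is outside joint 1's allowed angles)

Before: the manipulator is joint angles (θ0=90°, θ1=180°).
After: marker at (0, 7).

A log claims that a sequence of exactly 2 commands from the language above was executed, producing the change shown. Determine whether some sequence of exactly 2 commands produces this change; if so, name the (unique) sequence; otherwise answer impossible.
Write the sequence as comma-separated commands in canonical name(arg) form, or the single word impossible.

start: joint angles (θ0=90°, θ1=180°)
t=1 rotate(1, -90) ⇒ joint angles (θ0=90°, θ1=90°)
t=2 rotate(1, -90) ⇒ joint angles (θ0=90°, θ1=0°)
uniquely the one of 9 2-step routes that fits.

rotate(1, -90), rotate(1, -90)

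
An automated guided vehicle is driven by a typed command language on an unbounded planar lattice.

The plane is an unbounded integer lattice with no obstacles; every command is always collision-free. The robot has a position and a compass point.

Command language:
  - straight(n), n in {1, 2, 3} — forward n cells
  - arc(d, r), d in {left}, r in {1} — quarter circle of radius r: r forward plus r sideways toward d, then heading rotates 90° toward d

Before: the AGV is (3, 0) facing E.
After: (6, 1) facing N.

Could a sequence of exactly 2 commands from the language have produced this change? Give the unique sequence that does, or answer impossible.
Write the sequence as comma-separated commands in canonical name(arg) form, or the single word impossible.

straight(2), arc(left, 1)

key: running arc(left, 1) before straight(2) would end elsewhere — order is forced
start: (3, 0) facing E
1. straight(2) → (5, 0) facing E
2. arc(left, 1) → (6, 1) facing N
no other 2-command option fits: unique.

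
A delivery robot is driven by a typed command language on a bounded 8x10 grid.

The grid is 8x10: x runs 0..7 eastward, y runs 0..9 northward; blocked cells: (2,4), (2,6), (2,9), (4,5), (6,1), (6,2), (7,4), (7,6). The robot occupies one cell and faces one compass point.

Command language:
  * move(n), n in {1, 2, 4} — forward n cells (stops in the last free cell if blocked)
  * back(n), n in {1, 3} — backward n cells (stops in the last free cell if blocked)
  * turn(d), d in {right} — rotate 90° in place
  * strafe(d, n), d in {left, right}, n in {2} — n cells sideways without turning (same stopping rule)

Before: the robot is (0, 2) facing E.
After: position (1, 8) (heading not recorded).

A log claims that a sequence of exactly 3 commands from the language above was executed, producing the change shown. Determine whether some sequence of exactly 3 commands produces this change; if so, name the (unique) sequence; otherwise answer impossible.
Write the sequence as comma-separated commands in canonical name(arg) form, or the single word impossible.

impossible

no 3-step route produces this change.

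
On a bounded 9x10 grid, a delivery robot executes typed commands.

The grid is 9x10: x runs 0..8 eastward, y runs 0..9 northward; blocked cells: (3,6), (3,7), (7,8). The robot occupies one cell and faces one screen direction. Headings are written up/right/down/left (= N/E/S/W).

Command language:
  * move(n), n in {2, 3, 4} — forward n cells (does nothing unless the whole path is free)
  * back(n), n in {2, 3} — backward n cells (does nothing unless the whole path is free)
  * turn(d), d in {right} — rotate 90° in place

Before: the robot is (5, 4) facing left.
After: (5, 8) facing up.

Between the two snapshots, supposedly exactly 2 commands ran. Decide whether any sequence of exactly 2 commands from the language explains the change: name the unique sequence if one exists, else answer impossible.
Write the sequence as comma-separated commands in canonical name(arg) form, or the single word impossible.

key: running move(4) before turn(right) would end elsewhere — order is forced
t0: (5, 4) facing left
t=1 turn(right) ⇒ (5, 4) facing up
t=2 move(4) ⇒ (5, 8) facing up
uniquely the one of 36 2-step routes that fits.

turn(right), move(4)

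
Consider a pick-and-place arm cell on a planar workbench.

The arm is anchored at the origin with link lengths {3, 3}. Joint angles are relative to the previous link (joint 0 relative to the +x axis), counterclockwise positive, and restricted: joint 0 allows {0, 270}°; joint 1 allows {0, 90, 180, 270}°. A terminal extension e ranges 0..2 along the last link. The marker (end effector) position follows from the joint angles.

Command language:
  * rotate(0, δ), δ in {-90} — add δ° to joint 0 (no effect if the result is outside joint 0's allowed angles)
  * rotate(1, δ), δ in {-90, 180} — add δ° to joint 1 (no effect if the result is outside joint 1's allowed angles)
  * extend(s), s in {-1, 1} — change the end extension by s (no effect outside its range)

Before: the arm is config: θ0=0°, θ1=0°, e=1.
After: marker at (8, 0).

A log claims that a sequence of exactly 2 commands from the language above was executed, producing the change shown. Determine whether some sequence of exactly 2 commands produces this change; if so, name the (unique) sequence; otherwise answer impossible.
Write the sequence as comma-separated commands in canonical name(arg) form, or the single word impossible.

extend(1), extend(1)

start: config: θ0=0°, θ1=0°, e=1
t=1 extend(1) ⇒ config: θ0=0°, θ1=0°, e=2
t=2 extend(1) ⇒ config: θ0=0°, θ1=0°, e=2
no rival 2-sequence matches.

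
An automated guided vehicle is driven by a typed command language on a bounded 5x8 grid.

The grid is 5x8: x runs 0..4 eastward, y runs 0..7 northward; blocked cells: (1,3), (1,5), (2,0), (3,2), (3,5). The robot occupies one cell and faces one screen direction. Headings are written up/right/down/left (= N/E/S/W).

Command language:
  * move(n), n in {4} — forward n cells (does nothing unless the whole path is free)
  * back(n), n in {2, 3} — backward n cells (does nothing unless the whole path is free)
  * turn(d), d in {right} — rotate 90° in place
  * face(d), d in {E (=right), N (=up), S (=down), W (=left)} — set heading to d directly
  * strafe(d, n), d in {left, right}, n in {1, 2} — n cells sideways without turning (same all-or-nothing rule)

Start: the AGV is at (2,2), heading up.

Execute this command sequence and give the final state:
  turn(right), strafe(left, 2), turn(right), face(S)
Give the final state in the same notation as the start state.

start: at (2,2), heading up
step 1 (turn(right)): at (2,2), heading right
step 2 (strafe(left, 2)): at (2,4), heading right
step 3 (turn(right)): at (2,4), heading down
step 4 (face(S)): at (2,4), heading down

at (2,4), heading down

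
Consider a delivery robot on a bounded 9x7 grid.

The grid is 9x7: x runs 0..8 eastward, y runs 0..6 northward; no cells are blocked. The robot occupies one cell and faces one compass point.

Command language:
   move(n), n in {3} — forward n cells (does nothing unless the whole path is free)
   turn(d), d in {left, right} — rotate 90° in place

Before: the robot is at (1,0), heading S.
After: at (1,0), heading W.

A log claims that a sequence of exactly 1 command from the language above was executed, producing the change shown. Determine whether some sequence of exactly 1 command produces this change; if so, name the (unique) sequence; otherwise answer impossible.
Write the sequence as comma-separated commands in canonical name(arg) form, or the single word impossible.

key: parked at (1,0) the whole time — nothing moves the robot
initial: at (1,0), heading S
1. turn(right) → at (1,0), heading W
all 3 alternatives checked — unique.

turn(right)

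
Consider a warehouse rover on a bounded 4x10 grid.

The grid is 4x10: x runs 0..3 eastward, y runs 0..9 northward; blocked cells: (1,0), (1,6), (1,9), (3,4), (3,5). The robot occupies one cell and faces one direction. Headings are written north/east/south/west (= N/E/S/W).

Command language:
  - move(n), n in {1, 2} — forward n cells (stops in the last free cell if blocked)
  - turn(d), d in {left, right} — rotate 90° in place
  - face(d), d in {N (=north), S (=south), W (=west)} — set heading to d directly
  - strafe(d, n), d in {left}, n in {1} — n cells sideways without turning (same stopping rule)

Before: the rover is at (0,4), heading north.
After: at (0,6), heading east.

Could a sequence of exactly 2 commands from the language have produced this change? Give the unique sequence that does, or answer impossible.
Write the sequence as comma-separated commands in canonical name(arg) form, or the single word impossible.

move(2), turn(right)

key: position moved to (0,6) AND the heading swung to E — translation plus rotation needed
t0: at (0,4), heading north
step 1 (move(2)): at (0,6), heading north
step 2 (turn(right)): at (0,6), heading east
all 64 alternatives checked — unique.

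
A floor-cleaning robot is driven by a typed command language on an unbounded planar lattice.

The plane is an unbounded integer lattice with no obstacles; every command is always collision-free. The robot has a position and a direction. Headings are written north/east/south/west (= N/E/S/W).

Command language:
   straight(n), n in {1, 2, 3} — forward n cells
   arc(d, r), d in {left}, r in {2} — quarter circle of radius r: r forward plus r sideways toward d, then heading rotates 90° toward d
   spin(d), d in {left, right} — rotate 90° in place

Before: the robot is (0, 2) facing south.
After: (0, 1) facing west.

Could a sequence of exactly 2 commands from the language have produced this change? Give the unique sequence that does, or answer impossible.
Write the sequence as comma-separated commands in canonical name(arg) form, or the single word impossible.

key: position moved to (0,1) AND the heading swung to W — translation plus rotation needed
initial: (0, 2) facing south
t=1 straight(1) ⇒ (0, 1) facing south
t=2 spin(right) ⇒ (0, 1) facing west
all 36 alternatives checked — unique.

straight(1), spin(right)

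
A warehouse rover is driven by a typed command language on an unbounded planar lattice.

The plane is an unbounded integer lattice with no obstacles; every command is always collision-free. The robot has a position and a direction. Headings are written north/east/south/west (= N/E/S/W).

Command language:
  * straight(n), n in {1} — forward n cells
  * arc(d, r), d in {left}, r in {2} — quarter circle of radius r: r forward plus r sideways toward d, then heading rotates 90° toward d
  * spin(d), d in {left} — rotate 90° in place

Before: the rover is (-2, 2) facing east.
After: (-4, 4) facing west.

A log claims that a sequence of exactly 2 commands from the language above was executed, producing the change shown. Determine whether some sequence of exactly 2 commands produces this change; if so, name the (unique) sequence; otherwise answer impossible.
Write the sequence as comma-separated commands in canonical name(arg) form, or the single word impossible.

key: running arc(left, 2) before spin(left) would end elsewhere — order is forced
begin: (-2, 2) facing east
t=1 spin(left) ⇒ (-2, 2) facing north
t=2 arc(left, 2) ⇒ (-4, 4) facing west
uniquely the one of 9 2-step routes that fits.

spin(left), arc(left, 2)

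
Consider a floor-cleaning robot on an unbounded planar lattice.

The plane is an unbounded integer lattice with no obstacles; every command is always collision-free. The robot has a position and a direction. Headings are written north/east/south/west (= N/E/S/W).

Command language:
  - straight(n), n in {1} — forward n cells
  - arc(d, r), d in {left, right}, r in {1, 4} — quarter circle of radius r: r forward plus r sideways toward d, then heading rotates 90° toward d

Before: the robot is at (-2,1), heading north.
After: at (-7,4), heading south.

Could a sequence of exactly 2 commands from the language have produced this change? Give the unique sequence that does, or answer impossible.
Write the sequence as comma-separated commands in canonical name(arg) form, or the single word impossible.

arc(left, 4), arc(left, 1)

key: position moved to (-7,4) AND the heading swung to S — translation plus rotation needed
start: at (-2,1), heading north
[1] after arc(left, 4): at (-6,5), heading west
[2] after arc(left, 1): at (-7,4), heading south
no rival 2-sequence matches.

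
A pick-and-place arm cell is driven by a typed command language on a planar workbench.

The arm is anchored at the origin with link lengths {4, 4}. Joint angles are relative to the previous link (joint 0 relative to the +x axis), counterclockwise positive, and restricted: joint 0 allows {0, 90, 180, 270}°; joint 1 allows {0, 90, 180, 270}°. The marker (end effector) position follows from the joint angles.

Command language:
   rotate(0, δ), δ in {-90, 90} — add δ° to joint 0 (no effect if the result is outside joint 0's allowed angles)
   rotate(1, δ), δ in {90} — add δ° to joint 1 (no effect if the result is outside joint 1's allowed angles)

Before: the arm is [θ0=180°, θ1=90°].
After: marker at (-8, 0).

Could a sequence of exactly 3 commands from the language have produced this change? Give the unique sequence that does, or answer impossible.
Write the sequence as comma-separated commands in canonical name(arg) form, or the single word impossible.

initial: [θ0=180°, θ1=90°]
[1] after rotate(1, 90): [θ0=180°, θ1=180°]
[2] after rotate(1, 90): [θ0=180°, θ1=270°]
[3] after rotate(1, 90): [θ0=180°, θ1=0°]
no rival 3-sequence matches.

rotate(1, 90), rotate(1, 90), rotate(1, 90)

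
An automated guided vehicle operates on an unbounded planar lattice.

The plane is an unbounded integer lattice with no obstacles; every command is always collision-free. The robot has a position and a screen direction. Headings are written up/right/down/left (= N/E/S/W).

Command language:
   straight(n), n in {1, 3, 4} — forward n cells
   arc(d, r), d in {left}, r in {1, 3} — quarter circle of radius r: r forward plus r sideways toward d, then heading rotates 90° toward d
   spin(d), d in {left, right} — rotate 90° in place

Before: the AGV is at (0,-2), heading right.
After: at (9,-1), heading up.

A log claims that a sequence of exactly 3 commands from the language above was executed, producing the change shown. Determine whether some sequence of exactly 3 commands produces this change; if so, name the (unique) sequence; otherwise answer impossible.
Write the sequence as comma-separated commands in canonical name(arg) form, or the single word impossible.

key: position moved to (9,-1) AND the heading swung to N — translation plus rotation needed
start: at (0,-2), heading right
1. straight(4) → at (4,-2), heading right
2. straight(4) → at (8,-2), heading right
3. arc(left, 1) → at (9,-1), heading up
no rival 3-sequence matches.

straight(4), straight(4), arc(left, 1)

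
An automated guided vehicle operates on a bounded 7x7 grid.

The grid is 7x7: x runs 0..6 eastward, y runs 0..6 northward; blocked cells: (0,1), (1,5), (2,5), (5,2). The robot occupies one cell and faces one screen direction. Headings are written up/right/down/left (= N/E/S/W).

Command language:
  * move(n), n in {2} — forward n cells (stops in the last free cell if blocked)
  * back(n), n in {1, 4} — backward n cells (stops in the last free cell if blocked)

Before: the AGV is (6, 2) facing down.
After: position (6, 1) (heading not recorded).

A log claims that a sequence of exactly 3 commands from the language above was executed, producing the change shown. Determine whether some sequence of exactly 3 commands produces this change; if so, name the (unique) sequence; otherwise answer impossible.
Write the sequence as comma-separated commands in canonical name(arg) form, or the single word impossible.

move(2), move(2), back(1)

key: the second move(2) runs into the grid edge before its full distance
begin: (6, 2) facing down
[1] after move(2): (6, 0) facing down
[2] after move(2): (6, 0) facing down
[3] after back(1): (6, 1) facing down
no other 3-command option fits: unique.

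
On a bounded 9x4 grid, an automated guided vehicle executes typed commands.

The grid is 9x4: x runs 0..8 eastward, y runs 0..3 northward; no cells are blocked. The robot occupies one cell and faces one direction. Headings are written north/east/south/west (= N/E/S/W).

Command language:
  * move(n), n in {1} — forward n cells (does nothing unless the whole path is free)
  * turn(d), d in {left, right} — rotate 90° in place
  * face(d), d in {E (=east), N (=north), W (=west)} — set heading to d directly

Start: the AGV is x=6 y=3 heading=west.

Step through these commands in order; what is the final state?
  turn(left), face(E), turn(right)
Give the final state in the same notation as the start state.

x=6 y=3 heading=south

begin: x=6 y=3 heading=west
step 1 (turn(left)): x=6 y=3 heading=south
step 2 (face(E)): x=6 y=3 heading=east
step 3 (turn(right)): x=6 y=3 heading=south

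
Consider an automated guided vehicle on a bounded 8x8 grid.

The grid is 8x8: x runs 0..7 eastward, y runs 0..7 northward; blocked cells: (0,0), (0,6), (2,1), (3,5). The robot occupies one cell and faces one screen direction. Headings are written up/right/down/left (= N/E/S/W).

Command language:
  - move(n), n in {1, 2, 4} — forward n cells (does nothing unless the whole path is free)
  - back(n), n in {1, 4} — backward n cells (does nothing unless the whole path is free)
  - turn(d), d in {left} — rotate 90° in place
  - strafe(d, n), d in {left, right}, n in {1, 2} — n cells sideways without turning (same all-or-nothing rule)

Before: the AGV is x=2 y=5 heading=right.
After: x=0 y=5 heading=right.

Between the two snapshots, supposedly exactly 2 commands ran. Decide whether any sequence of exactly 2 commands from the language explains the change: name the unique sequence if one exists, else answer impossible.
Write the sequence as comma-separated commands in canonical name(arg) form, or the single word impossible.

key: still facing E at the end — nothing in the sequence rotates
start: x=2 y=5 heading=right
[1] after back(1): x=1 y=5 heading=right
[2] after back(1): x=0 y=5 heading=right
no other 2-command option fits: unique.

back(1), back(1)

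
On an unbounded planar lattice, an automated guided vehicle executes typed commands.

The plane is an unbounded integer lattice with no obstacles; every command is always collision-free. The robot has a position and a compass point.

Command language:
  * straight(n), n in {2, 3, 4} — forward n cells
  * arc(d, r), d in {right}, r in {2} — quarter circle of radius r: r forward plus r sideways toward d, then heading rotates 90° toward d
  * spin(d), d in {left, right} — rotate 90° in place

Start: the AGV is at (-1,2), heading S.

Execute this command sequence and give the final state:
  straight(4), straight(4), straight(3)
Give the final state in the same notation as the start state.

begin: at (-1,2), heading S
[1] after straight(4): at (-1,-2), heading S
[2] after straight(4): at (-1,-6), heading S
[3] after straight(3): at (-1,-9), heading S

at (-1,-9), heading S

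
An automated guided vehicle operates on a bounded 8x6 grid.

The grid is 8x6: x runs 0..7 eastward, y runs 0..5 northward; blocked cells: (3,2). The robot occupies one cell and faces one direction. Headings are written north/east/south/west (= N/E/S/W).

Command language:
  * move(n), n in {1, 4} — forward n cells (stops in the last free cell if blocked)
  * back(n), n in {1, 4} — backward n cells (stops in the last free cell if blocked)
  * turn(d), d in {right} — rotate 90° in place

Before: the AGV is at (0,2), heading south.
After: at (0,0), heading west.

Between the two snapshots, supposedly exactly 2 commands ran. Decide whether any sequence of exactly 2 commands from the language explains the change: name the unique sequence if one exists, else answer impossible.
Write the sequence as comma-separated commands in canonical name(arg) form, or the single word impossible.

key: cell and facing (now W) both changed — the 2 commands mix motion and turning
start: at (0,2), heading south
t=1 move(4) ⇒ at (0,0), heading south
t=2 turn(right) ⇒ at (0,0), heading west
no other 2-command option fits: unique.

move(4), turn(right)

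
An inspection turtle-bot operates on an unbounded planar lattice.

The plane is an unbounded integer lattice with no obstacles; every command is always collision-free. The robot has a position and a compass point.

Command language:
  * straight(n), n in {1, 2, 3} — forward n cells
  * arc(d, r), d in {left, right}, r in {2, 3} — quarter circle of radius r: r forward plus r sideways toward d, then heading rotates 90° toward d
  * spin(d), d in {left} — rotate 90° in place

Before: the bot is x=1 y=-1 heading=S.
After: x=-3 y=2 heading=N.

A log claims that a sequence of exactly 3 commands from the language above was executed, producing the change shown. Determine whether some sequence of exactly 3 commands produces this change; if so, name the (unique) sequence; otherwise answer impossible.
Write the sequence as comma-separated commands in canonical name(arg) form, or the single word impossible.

key: running straight(3) before arc(right, 2) would end elsewhere — order is forced
begin: x=1 y=-1 heading=S
t=1 arc(right, 2) ⇒ x=-1 y=-3 heading=W
t=2 arc(right, 2) ⇒ x=-3 y=-1 heading=N
t=3 straight(3) ⇒ x=-3 y=2 heading=N
all 512 alternatives checked — unique.

arc(right, 2), arc(right, 2), straight(3)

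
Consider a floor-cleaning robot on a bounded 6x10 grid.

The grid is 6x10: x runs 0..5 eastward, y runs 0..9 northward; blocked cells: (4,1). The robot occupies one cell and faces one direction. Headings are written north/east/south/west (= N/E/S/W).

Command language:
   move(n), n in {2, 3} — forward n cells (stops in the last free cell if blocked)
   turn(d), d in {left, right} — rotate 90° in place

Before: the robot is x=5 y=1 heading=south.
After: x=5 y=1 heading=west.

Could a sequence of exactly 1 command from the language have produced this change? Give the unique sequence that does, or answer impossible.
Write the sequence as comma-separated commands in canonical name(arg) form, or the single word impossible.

key: parked at (5,1) the whole time — nothing moves the robot
from: x=5 y=1 heading=south
1. turn(right) → x=5 y=1 heading=west
uniquely the one of 4 1-step routes that fits.

turn(right)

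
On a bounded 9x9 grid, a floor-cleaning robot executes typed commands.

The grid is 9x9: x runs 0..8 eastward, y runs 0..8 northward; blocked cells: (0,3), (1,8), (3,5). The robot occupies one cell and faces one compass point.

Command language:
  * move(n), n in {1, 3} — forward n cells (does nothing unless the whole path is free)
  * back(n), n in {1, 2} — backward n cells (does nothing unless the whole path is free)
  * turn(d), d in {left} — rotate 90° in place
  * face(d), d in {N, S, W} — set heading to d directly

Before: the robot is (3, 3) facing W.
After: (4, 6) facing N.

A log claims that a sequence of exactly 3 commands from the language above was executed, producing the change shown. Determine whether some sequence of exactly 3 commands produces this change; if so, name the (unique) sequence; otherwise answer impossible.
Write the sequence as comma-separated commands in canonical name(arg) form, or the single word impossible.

back(1), face(N), move(3)

key: order matters: swapping back(1) and move(3) lands elsewhere
initial: (3, 3) facing W
t=1 back(1) ⇒ (4, 3) facing W
t=2 face(N) ⇒ (4, 3) facing N
t=3 move(3) ⇒ (4, 6) facing N
all 512 alternatives checked — unique.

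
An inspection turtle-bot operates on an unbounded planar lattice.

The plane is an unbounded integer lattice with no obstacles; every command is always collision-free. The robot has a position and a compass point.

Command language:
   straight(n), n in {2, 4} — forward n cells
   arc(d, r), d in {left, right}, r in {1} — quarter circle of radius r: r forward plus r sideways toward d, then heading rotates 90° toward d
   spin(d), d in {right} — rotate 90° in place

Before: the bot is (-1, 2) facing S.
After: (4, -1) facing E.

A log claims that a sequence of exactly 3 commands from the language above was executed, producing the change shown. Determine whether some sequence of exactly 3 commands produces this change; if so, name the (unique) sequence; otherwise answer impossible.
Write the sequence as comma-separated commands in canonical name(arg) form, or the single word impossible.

key: cell and facing (now E) both changed — the 3 commands mix motion and turning
start: (-1, 2) facing S
1. straight(2) → (-1, 0) facing S
2. arc(left, 1) → (0, -1) facing E
3. straight(4) → (4, -1) facing E
no rival 3-sequence matches.

straight(2), arc(left, 1), straight(4)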